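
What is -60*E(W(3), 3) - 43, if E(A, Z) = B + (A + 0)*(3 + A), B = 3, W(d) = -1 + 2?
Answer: -463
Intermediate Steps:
W(d) = 1
E(A, Z) = 3 + A*(3 + A) (E(A, Z) = 3 + (A + 0)*(3 + A) = 3 + A*(3 + A))
-60*E(W(3), 3) - 43 = -60*(3 + 1² + 3*1) - 43 = -60*(3 + 1 + 3) - 43 = -60*7 - 43 = -420 - 43 = -463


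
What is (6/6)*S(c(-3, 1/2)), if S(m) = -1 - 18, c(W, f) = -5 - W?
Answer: -19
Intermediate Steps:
S(m) = -19
(6/6)*S(c(-3, 1/2)) = (6/6)*(-19) = (6*(⅙))*(-19) = 1*(-19) = -19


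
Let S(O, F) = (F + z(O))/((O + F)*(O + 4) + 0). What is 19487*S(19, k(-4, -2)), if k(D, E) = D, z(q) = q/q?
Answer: -19487/115 ≈ -169.45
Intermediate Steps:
z(q) = 1
S(O, F) = (1 + F)/((4 + O)*(F + O)) (S(O, F) = (F + 1)/((O + F)*(O + 4) + 0) = (1 + F)/((F + O)*(4 + O) + 0) = (1 + F)/((4 + O)*(F + O) + 0) = (1 + F)/(((4 + O)*(F + O))) = (1 + F)*(1/((4 + O)*(F + O))) = (1 + F)/((4 + O)*(F + O)))
19487*S(19, k(-4, -2)) = 19487*((1 - 4)/(19² + 4*(-4) + 4*19 - 4*19)) = 19487*(-3/(361 - 16 + 76 - 76)) = 19487*(-3/345) = 19487*((1/345)*(-3)) = 19487*(-1/115) = -19487/115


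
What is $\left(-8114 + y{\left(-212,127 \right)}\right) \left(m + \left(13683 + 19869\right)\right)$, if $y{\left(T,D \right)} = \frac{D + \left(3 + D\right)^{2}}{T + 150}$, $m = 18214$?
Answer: $- \frac{13461618885}{31} \approx -4.3425 \cdot 10^{8}$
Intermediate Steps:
$y{\left(T,D \right)} = \frac{D + \left(3 + D\right)^{2}}{150 + T}$
$\left(-8114 + y{\left(-212,127 \right)}\right) \left(m + \left(13683 + 19869\right)\right) = \left(-8114 + \frac{127 + \left(3 + 127\right)^{2}}{150 - 212}\right) \left(18214 + \left(13683 + 19869\right)\right) = \left(-8114 + \frac{127 + 130^{2}}{-62}\right) \left(18214 + 33552\right) = \left(-8114 - \frac{127 + 16900}{62}\right) 51766 = \left(-8114 - \frac{17027}{62}\right) 51766 = \left(- \frac{520095}{62}\right) 51766 = - \frac{13461618885}{31}$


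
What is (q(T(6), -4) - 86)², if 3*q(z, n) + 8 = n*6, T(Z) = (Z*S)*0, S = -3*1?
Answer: 84100/9 ≈ 9344.4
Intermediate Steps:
S = -3
T(Z) = 0 (T(Z) = (Z*(-3))*0 = -3*Z*0 = 0)
q(z, n) = -8/3 + 2*n (q(z, n) = -8/3 + (n*6)/3 = -8/3 + (6*n)/3 = -8/3 + 2*n)
(q(T(6), -4) - 86)² = ((-8/3 + 2*(-4)) - 86)² = ((-8/3 - 8) - 86)² = (-32/3 - 86)² = (-290/3)² = 84100/9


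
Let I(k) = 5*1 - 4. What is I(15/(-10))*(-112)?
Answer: -112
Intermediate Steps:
I(k) = 1 (I(k) = 5 - 4 = 1)
I(15/(-10))*(-112) = 1*(-112) = -112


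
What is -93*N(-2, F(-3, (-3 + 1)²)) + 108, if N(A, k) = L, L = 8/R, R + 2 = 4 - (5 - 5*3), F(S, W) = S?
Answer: 46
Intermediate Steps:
R = 12 (R = -2 + (4 - (5 - 5*3)) = -2 + (4 - (5 - 15)) = -2 + (4 - 1*(-10)) = -2 + (4 + 10) = -2 + 14 = 12)
L = ⅔ (L = 8/12 = 8*(1/12) = ⅔ ≈ 0.66667)
N(A, k) = ⅔
-93*N(-2, F(-3, (-3 + 1)²)) + 108 = -93*⅔ + 108 = -62 + 108 = 46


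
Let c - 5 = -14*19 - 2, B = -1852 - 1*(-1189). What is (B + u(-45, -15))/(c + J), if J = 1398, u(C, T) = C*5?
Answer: -888/1135 ≈ -0.78238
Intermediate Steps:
u(C, T) = 5*C
B = -663 (B = -1852 + 1189 = -663)
c = -263 (c = 5 + (-14*19 - 2) = 5 + (-266 - 2) = 5 - 268 = -263)
(B + u(-45, -15))/(c + J) = (-663 + 5*(-45))/(-263 + 1398) = (-663 - 225)/1135 = -888*1/1135 = -888/1135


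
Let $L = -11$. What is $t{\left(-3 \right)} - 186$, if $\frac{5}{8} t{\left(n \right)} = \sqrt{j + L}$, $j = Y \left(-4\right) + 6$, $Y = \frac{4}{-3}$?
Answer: $-186 + \frac{8 \sqrt{3}}{15} \approx -185.08$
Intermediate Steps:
$Y = - \frac{4}{3}$ ($Y = 4 \left(- \frac{1}{3}\right) = - \frac{4}{3} \approx -1.3333$)
$j = \frac{34}{3}$ ($j = \left(- \frac{4}{3}\right) \left(-4\right) + 6 = \frac{16}{3} + 6 = \frac{34}{3} \approx 11.333$)
$t{\left(n \right)} = \frac{8 \sqrt{3}}{15}$ ($t{\left(n \right)} = \frac{8 \sqrt{\frac{34}{3} - 11}}{5} = \frac{8}{5 \sqrt{3}} = \frac{8 \frac{\sqrt{3}}{3}}{5} = \frac{8 \sqrt{3}}{15}$)
$t{\left(-3 \right)} - 186 = \frac{8 \sqrt{3}}{15} - 186 = -186 + \frac{8 \sqrt{3}}{15}$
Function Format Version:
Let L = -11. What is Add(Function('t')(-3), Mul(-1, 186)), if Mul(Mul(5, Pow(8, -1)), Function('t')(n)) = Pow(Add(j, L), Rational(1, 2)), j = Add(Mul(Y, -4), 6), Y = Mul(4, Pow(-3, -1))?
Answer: Add(-186, Mul(Rational(8, 15), Pow(3, Rational(1, 2)))) ≈ -185.08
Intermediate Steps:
Y = Rational(-4, 3) (Y = Mul(4, Rational(-1, 3)) = Rational(-4, 3) ≈ -1.3333)
j = Rational(34, 3) (j = Add(Mul(Rational(-4, 3), -4), 6) = Add(Rational(16, 3), 6) = Rational(34, 3) ≈ 11.333)
Function('t')(n) = Mul(Rational(8, 15), Pow(3, Rational(1, 2))) (Function('t')(n) = Mul(Rational(8, 5), Pow(Add(Rational(34, 3), -11), Rational(1, 2))) = Mul(Rational(8, 5), Pow(Rational(1, 3), Rational(1, 2))) = Mul(Rational(8, 5), Mul(Rational(1, 3), Pow(3, Rational(1, 2)))) = Mul(Rational(8, 15), Pow(3, Rational(1, 2))))
Add(Function('t')(-3), Mul(-1, 186)) = Add(Mul(Rational(8, 15), Pow(3, Rational(1, 2))), Mul(-1, 186)) = Add(Mul(Rational(8, 15), Pow(3, Rational(1, 2))), -186) = Add(-186, Mul(Rational(8, 15), Pow(3, Rational(1, 2))))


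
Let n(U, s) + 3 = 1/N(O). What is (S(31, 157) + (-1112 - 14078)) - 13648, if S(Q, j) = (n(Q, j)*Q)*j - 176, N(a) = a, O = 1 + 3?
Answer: -169593/4 ≈ -42398.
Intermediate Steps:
O = 4
n(U, s) = -11/4 (n(U, s) = -3 + 1/4 = -3 + ¼ = -11/4)
S(Q, j) = -176 - 11*Q*j/4 (S(Q, j) = (-11*Q/4)*j - 176 = -11*Q*j/4 - 176 = -176 - 11*Q*j/4)
(S(31, 157) + (-1112 - 14078)) - 13648 = ((-176 - 11/4*31*157) + (-1112 - 14078)) - 13648 = ((-176 - 53537/4) - 15190) - 13648 = (-54241/4 - 15190) - 13648 = -115001/4 - 13648 = -169593/4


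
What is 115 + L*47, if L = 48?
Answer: 2371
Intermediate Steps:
115 + L*47 = 115 + 48*47 = 115 + 2256 = 2371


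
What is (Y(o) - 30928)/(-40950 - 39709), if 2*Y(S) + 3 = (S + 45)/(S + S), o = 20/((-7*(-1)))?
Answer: 494805/1290544 ≈ 0.38341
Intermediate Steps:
o = 20/7 ≈ 2.8571
Y(S) = -3/2 + (45 + S)/(4*S) (Y(S) = -3/2 + ((S + 45)/(S + S))/2 = -3/2 + ((45 + S)/((2*S)))/2 = -3/2 + ((45 + S)*(1/(2*S)))/2 = -3/2 + ((45 + S)/(2*S))/2 = -3/2 + (45 + S)/(4*S))
(Y(o) - 30928)/(-40950 - 39709) = (5*(9 - 1*20/7)/(4*(20/7)) - 30928)/(-40950 - 39709) = ((5/4)*(7/20)*(9 - 20/7) - 30928)/(-80659) = ((5/4)*(7/20)*(43/7) - 30928)*(-1/80659) = (43/16 - 30928)*(-1/80659) = -494805/16*(-1/80659) = 494805/1290544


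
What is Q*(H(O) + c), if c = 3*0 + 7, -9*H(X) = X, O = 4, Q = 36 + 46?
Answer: 4838/9 ≈ 537.56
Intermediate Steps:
Q = 82
H(X) = -X/9
c = 7 (c = 0 + 7 = 7)
Q*(H(O) + c) = 82*(-1/9*4 + 7) = 82*(-4/9 + 7) = 82*(59/9) = 4838/9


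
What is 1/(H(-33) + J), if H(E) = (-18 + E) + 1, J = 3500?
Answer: 1/3450 ≈ 0.00028986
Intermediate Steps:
H(E) = -17 + E
1/(H(-33) + J) = 1/((-17 - 33) + 3500) = 1/(-50 + 3500) = 1/3450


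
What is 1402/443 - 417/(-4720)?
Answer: 6802171/2090960 ≈ 3.2531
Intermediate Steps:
1402/443 - 417/(-4720) = 1402*(1/443) - 417*(-1/4720) = 1402/443 + 417/4720 = 6802171/2090960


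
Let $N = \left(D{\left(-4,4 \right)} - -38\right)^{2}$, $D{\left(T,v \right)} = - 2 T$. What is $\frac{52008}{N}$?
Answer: $\frac{13002}{529} \approx 24.578$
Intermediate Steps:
$N = 2116$ ($N = \left(\left(-2\right) \left(-4\right) - -38\right)^{2} = \left(8 + 38\right)^{2} = 46^{2} = 2116$)
$\frac{52008}{N} = \frac{52008}{2116} = 52008 \cdot \frac{1}{2116} = \frac{13002}{529}$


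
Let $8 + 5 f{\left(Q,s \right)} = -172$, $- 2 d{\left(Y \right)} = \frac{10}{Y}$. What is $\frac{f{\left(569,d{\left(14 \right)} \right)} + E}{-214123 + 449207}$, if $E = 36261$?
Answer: $\frac{36225}{235084} \approx 0.15409$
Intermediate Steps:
$d{\left(Y \right)} = - \frac{5}{Y}$ ($d{\left(Y \right)} = - \frac{10 \frac{1}{Y}}{2} = - \frac{5}{Y}$)
$f{\left(Q,s \right)} = -36$ ($f{\left(Q,s \right)} = - \frac{8}{5} + \frac{1}{5} \left(-172\right) = - \frac{8}{5} - \frac{172}{5} = -36$)
$\frac{f{\left(569,d{\left(14 \right)} \right)} + E}{-214123 + 449207} = \frac{-36 + 36261}{-214123 + 449207} = \frac{36225}{235084}$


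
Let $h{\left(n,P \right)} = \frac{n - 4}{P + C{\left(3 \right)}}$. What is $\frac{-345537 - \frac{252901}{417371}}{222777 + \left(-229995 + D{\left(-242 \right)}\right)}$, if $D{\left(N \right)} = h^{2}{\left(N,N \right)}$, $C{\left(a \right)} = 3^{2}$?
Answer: $\frac{3914708566306496}{81762454264653} \approx 47.879$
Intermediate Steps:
$C{\left(a \right)} = 9$
$h{\left(n,P \right)} = \frac{-4 + n}{9 + P}$ ($h{\left(n,P \right)} = \frac{n - 4}{P + 9} = \frac{-4 + n}{9 + P}$)
$D{\left(N \right)} = \frac{\left(-4 + N\right)^{2}}{\left(9 + N\right)^{2}}$ ($D{\left(N \right)} = \left(\frac{-4 + N}{9 + N}\right)^{2} = \frac{\left(-4 + N\right)^{2}}{\left(9 + N\right)^{2}}$)
$\frac{-345537 - \frac{252901}{417371}}{222777 + \left(-229995 + D{\left(-242 \right)}\right)} = \frac{-345537 - \frac{252901}{417371}}{222777 - \left(229995 - \frac{\left(-4 - 242\right)^{2}}{\left(9 - 242\right)^{2}}\right)} = \frac{-345537 - \frac{252901}{417371}}{222777 - \left(229995 - \frac{\left(-246\right)^{2}}{54289}\right)} = \frac{-345537 - \frac{252901}{417371}}{222777 + \left(-229995 + 60516 \cdot \frac{1}{54289}\right)} = - \frac{144217376128}{417371 \left(222777 + \left(-229995 + \frac{60516}{54289}\right)\right)} = - \frac{144217376128}{417371 \left(222777 - \frac{12486138039}{54289}\right)} = - \frac{144217376128}{417371 \left(- \frac{391797486}{54289}\right)} = \left(- \frac{144217376128}{417371}\right) \left(- \frac{54289}{391797486}\right) = \frac{3914708566306496}{81762454264653}$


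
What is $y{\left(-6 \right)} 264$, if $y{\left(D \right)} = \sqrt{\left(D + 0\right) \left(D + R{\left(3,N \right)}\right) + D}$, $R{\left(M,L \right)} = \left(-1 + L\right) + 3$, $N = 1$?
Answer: $528 \sqrt{3} \approx 914.52$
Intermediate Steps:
$R{\left(M,L \right)} = 2 + L$
$y{\left(D \right)} = \sqrt{D + D \left(3 + D\right)}$ ($y{\left(D \right)} = \sqrt{\left(D + 0\right) \left(D + \left(2 + 1\right)\right) + D} = \sqrt{D \left(D + 3\right) + D} = \sqrt{D \left(3 + D\right) + D} = \sqrt{D + D \left(3 + D\right)}$)
$y{\left(-6 \right)} 264 = \sqrt{- 6 \left(4 - 6\right)} 264 = \sqrt{\left(-6\right) \left(-2\right)} 264 = \sqrt{12} \cdot 264 = 2 \sqrt{3} \cdot 264 = 528 \sqrt{3}$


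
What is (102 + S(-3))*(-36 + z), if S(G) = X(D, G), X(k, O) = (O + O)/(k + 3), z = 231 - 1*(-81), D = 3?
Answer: 27876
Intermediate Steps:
z = 312 (z = 231 + 81 = 312)
X(k, O) = 2*O/(3 + k) (X(k, O) = (2*O)/(3 + k) = 2*O/(3 + k))
S(G) = G/3 (S(G) = 2*G/(3 + 3) = 2*G/6 = 2*G*(1/6) = G/3)
(102 + S(-3))*(-36 + z) = (102 + (1/3)*(-3))*(-36 + 312) = (102 - 1)*276 = 101*276 = 27876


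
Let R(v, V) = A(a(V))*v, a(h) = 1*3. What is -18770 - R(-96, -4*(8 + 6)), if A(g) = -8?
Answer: -19538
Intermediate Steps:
a(h) = 3
R(v, V) = -8*v
-18770 - R(-96, -4*(8 + 6)) = -18770 - (-8)*(-96) = -18770 - 1*768 = -18770 - 768 = -19538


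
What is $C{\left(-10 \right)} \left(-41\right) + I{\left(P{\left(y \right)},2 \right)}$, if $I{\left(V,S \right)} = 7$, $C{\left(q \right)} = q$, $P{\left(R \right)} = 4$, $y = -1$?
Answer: $417$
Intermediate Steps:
$C{\left(-10 \right)} \left(-41\right) + I{\left(P{\left(y \right)},2 \right)} = \left(-10\right) \left(-41\right) + 7 = 410 + 7 = 417$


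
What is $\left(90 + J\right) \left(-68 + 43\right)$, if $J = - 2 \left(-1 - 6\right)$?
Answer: $-2600$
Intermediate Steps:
$J = 14$ ($J = \left(-2\right) \left(-7\right) = 14$)
$\left(90 + J\right) \left(-68 + 43\right) = \left(90 + 14\right) \left(-68 + 43\right) = 104 \left(-25\right) = -2600$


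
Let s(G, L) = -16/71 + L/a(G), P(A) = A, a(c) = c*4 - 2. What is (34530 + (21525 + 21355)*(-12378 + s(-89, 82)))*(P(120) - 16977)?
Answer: 113706321728483430/12709 ≈ 8.9469e+12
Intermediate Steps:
a(c) = -2 + 4*c (a(c) = 4*c - 2 = -2 + 4*c)
s(G, L) = -16/71 + L/(-2 + 4*G)
(34530 + (21525 + 21355)*(-12378 + s(-89, 82)))*(P(120) - 16977) = (34530 + (21525 + 21355)*(-12378 + (32 - 64*(-89) + 71*82)/(142*(-1 + 2*(-89)))))*(120 - 16977) = (34530 + 42880*(-12378 + (32 + 5696 + 5822)/(142*(-1 - 178))))*(-16857) = (34530 + 42880*(-12378 + (1/142)*11550/(-179)))*(-16857) = (34530 + 42880*(-12378 + (1/142)*(-1/179)*11550))*(-16857) = (34530 + 42880*(-12378 - 5775/12709))*(-16857) = (34530 + 42880*(-157317777/12709))*(-16857) = (34530 - 6745786277760/12709)*(-16857) = -6745347435990/12709*(-16857) = 113706321728483430/12709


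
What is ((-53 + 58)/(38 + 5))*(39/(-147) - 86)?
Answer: -21135/2107 ≈ -10.031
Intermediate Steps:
((-53 + 58)/(38 + 5))*(39/(-147) - 86) = (5/43)*(39*(-1/147) - 86) = (5*(1/43))*(-13/49 - 86) = (5/43)*(-4227/49) = -21135/2107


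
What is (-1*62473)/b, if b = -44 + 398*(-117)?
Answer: 62473/46610 ≈ 1.3403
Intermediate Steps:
b = -46610 (b = -44 - 46566 = -46610)
(-1*62473)/b = -1*62473/(-46610) = -62473*(-1/46610) = 62473/46610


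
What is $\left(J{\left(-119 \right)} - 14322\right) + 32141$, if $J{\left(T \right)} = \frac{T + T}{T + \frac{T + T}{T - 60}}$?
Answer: $\frac{3154321}{177} \approx 17821.0$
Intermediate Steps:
$J{\left(T \right)} = \frac{2 T}{T + \frac{2 T}{-60 + T}}$
$\left(J{\left(-119 \right)} - 14322\right) + 32141 = \left(\frac{2 \left(-60 - 119\right)}{-58 - 119} - 14322\right) + 32141 = \left(2 \frac{1}{-177} \left(-179\right) - 14322\right) + 32141 = \left(2 \left(- \frac{1}{177}\right) \left(-179\right) - 14322\right) + 32141 = \left(\frac{358}{177} - 14322\right) + 32141 = - \frac{2534636}{177} + 32141 = \frac{3154321}{177}$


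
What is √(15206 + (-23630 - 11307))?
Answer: I*√19731 ≈ 140.47*I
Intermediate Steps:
√(15206 + (-23630 - 11307)) = √(15206 - 34937) = √(-19731) = I*√19731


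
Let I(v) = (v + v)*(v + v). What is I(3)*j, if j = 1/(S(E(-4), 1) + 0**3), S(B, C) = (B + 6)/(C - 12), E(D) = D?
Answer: -198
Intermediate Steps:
S(B, C) = (6 + B)/(-12 + C)
I(v) = 4*v**2 (I(v) = (2*v)*(2*v) = 4*v**2)
j = -11/2 (j = 1/((6 - 4)/(-12 + 1) + 0**3) = 1/(2/(-11) + 0) = 1/(-1/11*2 + 0) = 1/(-2/11 + 0) = 1/(-2/11) = -11/2 ≈ -5.5000)
I(3)*j = (4*3**2)*(-11/2) = (4*9)*(-11/2) = 36*(-11/2) = -198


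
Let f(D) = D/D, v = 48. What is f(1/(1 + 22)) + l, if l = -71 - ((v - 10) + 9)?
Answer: -117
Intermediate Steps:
f(D) = 1
l = -118 (l = -71 - ((48 - 10) + 9) = -71 - (38 + 9) = -71 - 1*47 = -71 - 47 = -118)
f(1/(1 + 22)) + l = 1 - 118 = -117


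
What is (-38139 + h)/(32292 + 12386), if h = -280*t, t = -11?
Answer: -35059/44678 ≈ -0.78470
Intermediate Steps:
h = 3080 (h = -280*(-11) = 3080)
(-38139 + h)/(32292 + 12386) = (-38139 + 3080)/(32292 + 12386) = -35059/44678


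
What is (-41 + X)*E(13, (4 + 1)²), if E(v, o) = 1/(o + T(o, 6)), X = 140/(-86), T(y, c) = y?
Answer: -1833/2150 ≈ -0.85256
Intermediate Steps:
X = -70/43 (X = 140*(-1/86) = -70/43 ≈ -1.6279)
E(v, o) = 1/(2*o) (E(v, o) = 1/(o + o) = 1/(2*o))
(-41 + X)*E(13, (4 + 1)²) = (-41 - 70/43)*(1/(2*((4 + 1)²))) = -1833/(86*(5²)) = -1833/(86*25) = -1833/43*1/50 = -1833/2150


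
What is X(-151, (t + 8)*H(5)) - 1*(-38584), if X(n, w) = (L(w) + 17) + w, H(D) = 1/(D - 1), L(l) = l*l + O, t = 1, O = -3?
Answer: 617685/16 ≈ 38605.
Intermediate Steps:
L(l) = -3 + l**2 (L(l) = l*l - 3 = l**2 - 3 = -3 + l**2)
H(D) = 1/(-1 + D)
X(n, w) = 14 + w + w**2 (X(n, w) = ((-3 + w**2) + 17) + w = (14 + w**2) + w = 14 + w + w**2)
X(-151, (t + 8)*H(5)) - 1*(-38584) = (14 + (1 + 8)/(-1 + 5) + ((1 + 8)/(-1 + 5))**2) - 1*(-38584) = (14 + 9/4 + (9/4)**2) + 38584 = (14 + 9/4 + 81/16) + 38584 = 341/16 + 38584 = 617685/16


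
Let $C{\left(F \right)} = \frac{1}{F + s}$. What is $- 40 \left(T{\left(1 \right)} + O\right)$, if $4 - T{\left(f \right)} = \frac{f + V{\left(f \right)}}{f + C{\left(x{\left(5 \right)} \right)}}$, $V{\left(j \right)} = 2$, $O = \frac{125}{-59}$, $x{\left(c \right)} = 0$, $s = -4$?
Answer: $\frac{5000}{59} \approx 84.746$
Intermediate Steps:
$O = - \frac{125}{59}$ ($O = 125 \left(- \frac{1}{59}\right) = - \frac{125}{59} \approx -2.1186$)
$C{\left(F \right)} = \frac{1}{-4 + F}$ ($C{\left(F \right)} = \frac{1}{F - 4} = \frac{1}{-4 + F}$)
$T{\left(f \right)} = 4 - \frac{2 + f}{- \frac{1}{4} + f}$ ($T{\left(f \right)} = 4 - \frac{f + 2}{f + \frac{1}{-4 + 0}} = 4 - \frac{2 + f}{f + \frac{1}{-4}} = 4 - \frac{2 + f}{f - \frac{1}{4}} = 4 - \frac{2 + f}{- \frac{1}{4} + f}$)
$- 40 \left(T{\left(1 \right)} + O\right) = - 40 \left(\frac{12 \left(-1 + 1\right)}{-1 + 4 \cdot 1} - \frac{125}{59}\right) = - 40 \left(12 \frac{1}{-1 + 4} \cdot 0 - \frac{125}{59}\right) = - 40 \left(12 \cdot \frac{1}{3} \cdot 0 - \frac{125}{59}\right) = - 40 \left(0 - \frac{125}{59}\right) = \left(-40\right) \left(- \frac{125}{59}\right) = \frac{5000}{59}$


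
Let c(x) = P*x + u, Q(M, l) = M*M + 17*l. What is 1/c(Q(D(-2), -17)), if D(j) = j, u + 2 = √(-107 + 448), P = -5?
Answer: 1423/2024588 - √341/2024588 ≈ 0.00069374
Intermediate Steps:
u = -2 + √341 (u = -2 + √(-107 + 448) = -2 + √341 ≈ 16.466)
Q(M, l) = M² + 17*l
c(x) = -2 + √341 - 5*x (c(x) = -5*x + (-2 + √341) = -2 + √341 - 5*x)
1/c(Q(D(-2), -17)) = 1/(-2 + √341 - 5*((-2)² + 17*(-17))) = 1/(-2 + √341 - 5*(4 - 289)) = 1/(-2 + √341 - 5*(-285)) = 1/(-2 + √341 + 1425) = 1/(1423 + √341)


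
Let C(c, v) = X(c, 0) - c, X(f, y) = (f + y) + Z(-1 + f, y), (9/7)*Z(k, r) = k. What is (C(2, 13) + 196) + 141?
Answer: 3040/9 ≈ 337.78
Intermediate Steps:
Z(k, r) = 7*k/9
X(f, y) = -7/9 + y + 16*f/9 (X(f, y) = (f + y) + 7*(-1 + f)/9 = (f + y) + (-7/9 + 7*f/9) = -7/9 + y + 16*f/9)
C(c, v) = -7/9 + 7*c/9 (C(c, v) = (-7/9 + 0 + 16*c/9) - c = (-7/9 + 16*c/9) - c = -7/9 + 7*c/9)
(C(2, 13) + 196) + 141 = ((-7/9 + (7/9)*2) + 196) + 141 = ((-7/9 + 14/9) + 196) + 141 = (7/9 + 196) + 141 = 1771/9 + 141 = 3040/9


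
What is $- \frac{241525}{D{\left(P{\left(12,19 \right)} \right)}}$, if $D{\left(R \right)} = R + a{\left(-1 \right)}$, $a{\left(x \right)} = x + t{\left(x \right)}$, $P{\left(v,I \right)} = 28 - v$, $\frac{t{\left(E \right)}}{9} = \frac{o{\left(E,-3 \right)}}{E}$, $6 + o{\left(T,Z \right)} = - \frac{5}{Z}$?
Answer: $- \frac{241525}{54} \approx -4472.7$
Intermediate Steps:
$o{\left(T,Z \right)} = -6 - \frac{5}{Z}$
$t{\left(E \right)} = - \frac{39}{E}$ ($t{\left(E \right)} = 9 \frac{-6 - \frac{5}{-3}}{E} = 9 \frac{-6 - - \frac{5}{3}}{E} = 9 \frac{-6 + \frac{5}{3}}{E} = 9 \left(- \frac{13}{3 E}\right) = - \frac{39}{E}$)
$a{\left(x \right)} = x - \frac{39}{x}$
$D{\left(R \right)} = 38 + R$ ($D{\left(R \right)} = R - \left(1 + \frac{39}{-1}\right) = R - -38 = R + \left(-1 + 39\right) = R + 38 = 38 + R$)
$- \frac{241525}{D{\left(P{\left(12,19 \right)} \right)}} = - \frac{241525}{38 + \left(28 - 12\right)} = - \frac{241525}{38 + 16} = - \frac{241525}{54}$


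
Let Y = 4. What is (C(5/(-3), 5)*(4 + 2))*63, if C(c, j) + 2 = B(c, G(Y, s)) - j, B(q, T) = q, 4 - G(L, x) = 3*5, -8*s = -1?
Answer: -3276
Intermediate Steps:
s = ⅛ (s = -⅛*(-1) = ⅛ ≈ 0.12500)
G(L, x) = -11 (G(L, x) = 4 - 3*5 = 4 - 1*15 = 4 - 15 = -11)
C(c, j) = -2 + c - j (C(c, j) = -2 + (c - j) = -2 + c - j)
(C(5/(-3), 5)*(4 + 2))*63 = ((-2 + 5/(-3) - 1*5)*(4 + 2))*63 = ((-2 + 5*(-⅓) - 5)*6)*63 = ((-2 - 5/3 - 5)*6)*63 = -26/3*6*63 = -52*63 = -3276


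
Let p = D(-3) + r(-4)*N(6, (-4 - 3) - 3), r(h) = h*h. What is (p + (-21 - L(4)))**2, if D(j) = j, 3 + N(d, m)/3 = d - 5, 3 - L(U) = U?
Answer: 14161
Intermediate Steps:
L(U) = 3 - U
r(h) = h**2
N(d, m) = -24 + 3*d (N(d, m) = -9 + 3*(d - 5) = -9 + 3*(-5 + d) = -9 + (-15 + 3*d) = -24 + 3*d)
p = -99 (p = -3 + (-4)**2*(-24 + 3*6) = -3 + 16*(-24 + 18) = -3 + 16*(-6) = -3 - 96 = -99)
(p + (-21 - L(4)))**2 = (-99 + (-21 - (3 - 1*4)))**2 = (-99 + (-21 - (3 - 4)))**2 = (-99 + (-21 - 1*(-1)))**2 = (-99 + (-21 + 1))**2 = (-99 - 20)**2 = (-119)**2 = 14161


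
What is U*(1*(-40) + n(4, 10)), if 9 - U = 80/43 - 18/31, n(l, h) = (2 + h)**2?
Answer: 1070264/1333 ≈ 802.90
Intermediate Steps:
U = 10291/1333 (U = 9 - (80/43 - 18/31) = 9 - 1*1706/1333 = 9 - 1706/1333 = 10291/1333 ≈ 7.7202)
U*(1*(-40) + n(4, 10)) = 10291*(1*(-40) + (2 + 10)**2)/1333 = 10291*(-40 + 12**2)/1333 = 10291*(-40 + 144)/1333 = (10291/1333)*104 = 1070264/1333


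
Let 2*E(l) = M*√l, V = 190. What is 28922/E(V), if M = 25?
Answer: 28922*√190/2375 ≈ 167.86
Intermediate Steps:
E(l) = 25*√l/2 (E(l) = (25*√l)/2 = 25*√l/2)
28922/E(V) = 28922/((25*√190/2)) = 28922*(√190/2375) = 28922*√190/2375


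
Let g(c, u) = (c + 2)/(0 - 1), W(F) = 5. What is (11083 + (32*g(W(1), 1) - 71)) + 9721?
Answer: 20509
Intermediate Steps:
g(c, u) = -2 - c (g(c, u) = (2 + c)/(-1) = (2 + c)*(-1) = -2 - c)
(11083 + (32*g(W(1), 1) - 71)) + 9721 = (11083 + (32*(-2 - 1*5) - 71)) + 9721 = (11083 + (32*(-2 - 5) - 71)) + 9721 = (11083 + (32*(-7) - 71)) + 9721 = (11083 + (-224 - 71)) + 9721 = (11083 - 295) + 9721 = 10788 + 9721 = 20509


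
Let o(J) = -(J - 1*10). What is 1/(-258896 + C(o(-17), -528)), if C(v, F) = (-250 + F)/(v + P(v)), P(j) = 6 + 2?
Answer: -35/9062138 ≈ -3.8622e-6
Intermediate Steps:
o(J) = 10 - J (o(J) = -(J - 10) = -(-10 + J) = 10 - J)
P(j) = 8
C(v, F) = (-250 + F)/(8 + v) (C(v, F) = (-250 + F)/(v + 8) = (-250 + F)/(8 + v))
1/(-258896 + C(o(-17), -528)) = 1/(-258896 + (-250 - 528)/(8 + (10 - 1*(-17)))) = 1/(-258896 - 778/(8 + (10 + 17))) = 1/(-258896 - 778/(8 + 27)) = 1/(-258896 - 778/35) = 1/(-9062138/35) = -35/9062138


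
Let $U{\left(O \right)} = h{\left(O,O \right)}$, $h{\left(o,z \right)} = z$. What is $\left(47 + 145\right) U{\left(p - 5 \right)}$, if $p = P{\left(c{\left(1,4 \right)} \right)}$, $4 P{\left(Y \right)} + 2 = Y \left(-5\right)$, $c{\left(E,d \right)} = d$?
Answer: $-2016$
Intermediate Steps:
$P{\left(Y \right)} = - \frac{1}{2} - \frac{5 Y}{4}$ ($P{\left(Y \right)} = - \frac{1}{2} + \frac{Y \left(-5\right)}{4} = - \frac{1}{2} + \frac{\left(-5\right) Y}{4} = - \frac{1}{2} - \frac{5 Y}{4}$)
$p = - \frac{11}{2}$ ($p = - \frac{1}{2} - 5 = - \frac{11}{2} \approx -5.5$)
$U{\left(O \right)} = O$
$\left(47 + 145\right) U{\left(p - 5 \right)} = \left(47 + 145\right) \left(- \frac{11}{2} - 5\right) = 192 \left(- \frac{21}{2}\right) = -2016$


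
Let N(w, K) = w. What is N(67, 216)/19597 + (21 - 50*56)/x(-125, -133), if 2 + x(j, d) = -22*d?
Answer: -54264155/57301628 ≈ -0.94699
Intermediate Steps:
x(j, d) = -2 - 22*d
N(67, 216)/19597 + (21 - 50*56)/x(-125, -133) = 67/19597 + (21 - 50*56)/(-2 - 22*(-133)) = 67*(1/19597) + (21 - 2800)/(-2 + 2926) = 67/19597 - 2779/2924 = -54264155/57301628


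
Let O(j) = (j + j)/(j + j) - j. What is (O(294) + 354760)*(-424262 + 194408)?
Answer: -81475657818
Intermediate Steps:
O(j) = 1 - j (O(j) = (2*j)/((2*j)) - j = (2*j)*(1/(2*j)) - j = 1 - j)
(O(294) + 354760)*(-424262 + 194408) = ((1 - 1*294) + 354760)*(-424262 + 194408) = ((1 - 294) + 354760)*(-229854) = (-293 + 354760)*(-229854) = 354467*(-229854) = -81475657818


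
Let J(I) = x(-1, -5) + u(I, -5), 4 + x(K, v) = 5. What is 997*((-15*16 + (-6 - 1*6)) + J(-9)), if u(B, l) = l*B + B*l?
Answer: -160517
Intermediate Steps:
x(K, v) = 1 (x(K, v) = -4 + 5 = 1)
u(B, l) = 2*B*l (u(B, l) = B*l + B*l = 2*B*l)
J(I) = 1 - 10*I (J(I) = 1 + 2*I*(-5) = 1 - 10*I)
997*((-15*16 + (-6 - 1*6)) + J(-9)) = 997*((-15*16 + (-6 - 1*6)) + (1 - 10*(-9))) = 997*((-240 + (-6 - 6)) + (1 + 90)) = 997*((-240 - 12) + 91) = 997*(-252 + 91) = 997*(-161) = -160517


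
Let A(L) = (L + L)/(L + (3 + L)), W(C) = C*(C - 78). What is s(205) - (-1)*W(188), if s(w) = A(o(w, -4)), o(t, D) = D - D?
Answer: 20680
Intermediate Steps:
o(t, D) = 0
W(C) = C*(-78 + C)
A(L) = 2*L/(3 + 2*L) (A(L) = (2*L)/(3 + 2*L) = 2*L/(3 + 2*L))
s(w) = 0 (s(w) = 2*0/(3 + 2*0) = 2*0/(3 + 0) = 2*0/3 = 2*0*(1/3) = 0)
s(205) - (-1)*W(188) = 0 - (-1)*188*(-78 + 188) = 0 - (-1)*188*110 = 0 - (-1)*20680 = 0 - 1*(-20680) = 0 + 20680 = 20680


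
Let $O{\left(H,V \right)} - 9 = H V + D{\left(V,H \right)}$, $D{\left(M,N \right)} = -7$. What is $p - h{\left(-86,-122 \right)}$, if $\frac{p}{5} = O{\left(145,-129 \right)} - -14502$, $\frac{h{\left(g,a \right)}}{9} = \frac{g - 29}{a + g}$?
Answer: $- \frac{4370075}{208} \approx -21010.0$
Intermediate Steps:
$h{\left(g,a \right)} = \frac{9 \left(-29 + g\right)}{a + g}$ ($h{\left(g,a \right)} = 9 \frac{g - 29}{a + g} = 9 \frac{-29 + g}{a + g} = \frac{9 \left(-29 + g\right)}{a + g}$)
$O{\left(H,V \right)} = 2 + H V$ ($O{\left(H,V \right)} = 9 + \left(H V - 7\right) = 9 + \left(-7 + H V\right) = 2 + H V$)
$p = -21005$ ($p = 5 \left(\left(2 + 145 \left(-129\right)\right) - -14502\right) = 5 \left(\left(2 - 18705\right) + 14502\right) = 5 \left(-18703 + 14502\right) = 5 \left(-4201\right) = -21005$)
$p - h{\left(-86,-122 \right)} = -21005 - \frac{9 \left(-29 - 86\right)}{-122 - 86} = -21005 - 9 \frac{1}{-208} \left(-115\right) = -21005 - 9 \left(- \frac{1}{208}\right) \left(-115\right) = -21005 - \frac{1035}{208} = - \frac{4370075}{208}$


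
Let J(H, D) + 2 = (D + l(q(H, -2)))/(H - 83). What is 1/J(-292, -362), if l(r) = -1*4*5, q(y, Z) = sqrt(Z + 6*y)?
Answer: -375/368 ≈ -1.0190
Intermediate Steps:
l(r) = -20 (l(r) = -4*5 = -20)
J(H, D) = -2 + (-20 + D)/(-83 + H) (J(H, D) = -2 + (D - 20)/(H - 83) = -2 + (-20 + D)/(-83 + H))
1/J(-292, -362) = 1/((146 - 362 - 2*(-292))/(-83 - 292)) = 1/((146 - 362 + 584)/(-375)) = 1/(-1/375*368) = 1/(-368/375) = -375/368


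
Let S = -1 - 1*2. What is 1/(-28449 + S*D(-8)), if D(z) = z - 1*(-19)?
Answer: -1/28482 ≈ -3.5110e-5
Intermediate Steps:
S = -3 (S = -1 - 2 = -3)
D(z) = 19 + z (D(z) = z + 19 = 19 + z)
1/(-28449 + S*D(-8)) = 1/(-28449 - 3*(19 - 8)) = 1/(-28449 - 3*11) = 1/(-28449 - 33) = 1/(-28482) = -1/28482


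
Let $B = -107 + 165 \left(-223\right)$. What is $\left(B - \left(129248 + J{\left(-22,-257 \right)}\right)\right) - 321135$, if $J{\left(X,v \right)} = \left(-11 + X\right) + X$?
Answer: $-487230$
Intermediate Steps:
$J{\left(X,v \right)} = -11 + 2 X$
$B = -36902$ ($B = -107 - 36795 = -36902$)
$\left(B - \left(129248 + J{\left(-22,-257 \right)}\right)\right) - 321135 = \left(-36902 - \left(129237 - 44\right)\right) - 321135 = \left(-36902 - 129193\right) - 321135 = -166095 - 321135 = -487230$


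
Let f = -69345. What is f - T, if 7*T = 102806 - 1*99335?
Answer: -488886/7 ≈ -69841.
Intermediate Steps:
T = 3471/7 (T = (102806 - 1*99335)/7 = (102806 - 99335)/7 = (⅐)*3471 = 3471/7 ≈ 495.86)
f - T = -69345 - 1*3471/7 = -69345 - 3471/7 = -488886/7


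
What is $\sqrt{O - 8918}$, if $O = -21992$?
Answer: $i \sqrt{30910} \approx 175.81 i$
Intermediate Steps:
$\sqrt{O - 8918} = \sqrt{-21992 - 8918} = \sqrt{-30910} = i \sqrt{30910}$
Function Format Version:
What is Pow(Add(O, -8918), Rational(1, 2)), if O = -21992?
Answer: Mul(I, Pow(30910, Rational(1, 2))) ≈ Mul(175.81, I)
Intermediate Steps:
Pow(Add(O, -8918), Rational(1, 2)) = Pow(Add(-21992, -8918), Rational(1, 2)) = Pow(-30910, Rational(1, 2)) = Mul(I, Pow(30910, Rational(1, 2)))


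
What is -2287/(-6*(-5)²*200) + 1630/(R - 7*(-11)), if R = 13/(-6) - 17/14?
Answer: 515217851/23190000 ≈ 22.217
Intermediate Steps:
R = -71/21 (R = 13*(-⅙) - 17*1/14 = -13/6 - 17/14 = -71/21 ≈ -3.3810)
-2287/(-6*(-5)²*200) + 1630/(R - 7*(-11)) = -2287/(-6*(-5)²*200) + 1630/(-71/21 - 7*(-11)) = -2287/(-6*25*200) + 1630/(-71/21 + 77) = -2287/((-150*200)) + 1630/(1546/21) = -2287/(-30000) + 1630*(21/1546) = -2287*(-1/30000) + 17115/773 = 2287/30000 + 17115/773 = 515217851/23190000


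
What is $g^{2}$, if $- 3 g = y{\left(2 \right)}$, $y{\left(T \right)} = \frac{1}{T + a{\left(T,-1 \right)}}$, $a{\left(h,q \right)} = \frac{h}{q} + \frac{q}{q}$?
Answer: $\frac{1}{9} \approx 0.11111$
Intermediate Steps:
$a{\left(h,q \right)} = 1 + \frac{h}{q}$ ($a{\left(h,q \right)} = \frac{h}{q} + 1 = 1 + \frac{h}{q}$)
$y{\left(T \right)} = 1$ ($y{\left(T \right)} = \frac{1}{T + \frac{T - 1}{-1}} = \frac{1}{T - \left(-1 + T\right)} = 1^{-1} = 1$)
$g = - \frac{1}{3}$ ($g = \left(- \frac{1}{3}\right) 1 = - \frac{1}{3} \approx -0.33333$)
$g^{2} = \left(- \frac{1}{3}\right)^{2} = \frac{1}{9}$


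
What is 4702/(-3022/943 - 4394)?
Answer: -2216993/2073282 ≈ -1.0693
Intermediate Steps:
4702/(-3022/943 - 4394) = 4702/(-4146564/943) = 4702*(-943/4146564) = -2216993/2073282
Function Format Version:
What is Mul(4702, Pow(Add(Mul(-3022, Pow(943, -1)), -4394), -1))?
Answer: Rational(-2216993, 2073282) ≈ -1.0693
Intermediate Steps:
Mul(4702, Pow(Add(Mul(-3022, Pow(943, -1)), -4394), -1)) = Mul(4702, Pow(Add(Mul(-3022, Rational(1, 943)), -4394), -1)) = Mul(4702, Pow(Add(Rational(-3022, 943), -4394), -1)) = Mul(4702, Pow(Rational(-4146564, 943), -1)) = Mul(4702, Rational(-943, 4146564)) = Rational(-2216993, 2073282)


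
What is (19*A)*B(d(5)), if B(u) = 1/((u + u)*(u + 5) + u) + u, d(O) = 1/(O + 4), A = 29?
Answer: 457330/909 ≈ 503.11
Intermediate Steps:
d(O) = 1/(4 + O)
B(u) = u + 1/(u + 2*u*(5 + u)) (B(u) = 1/((2*u)*(5 + u) + u) + u = 1/(2*u*(5 + u) + u) + u = 1/(u + 2*u*(5 + u)) + u = u + 1/(u + 2*u*(5 + u)))
(19*A)*B(d(5)) = (19*29)*((1 + 2*(1/(4 + 5))³ + 11*(1/(4 + 5))²)/((1/(4 + 5))*(11 + 2/(4 + 5)))) = 551*((1 + 2*(1/9)³ + 11*(1/9)²)/((1/9)*(11 + 2/9))) = 551*((1 + 2*(⅑)³ + 11*(⅑)²)/((⅑)*(11 + 2*(⅑)))) = 551*(9*(1 + 2*(1/729) + 11*(1/81))/(11 + 2/9)) = 551*(9*(1 + 2/729 + 11/81)/(101/9)) = 551*(9*(9/101)*(830/729)) = 551*(830/909) = 457330/909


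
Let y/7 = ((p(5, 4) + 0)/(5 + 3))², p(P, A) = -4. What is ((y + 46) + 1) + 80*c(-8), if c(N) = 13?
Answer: 4355/4 ≈ 1088.8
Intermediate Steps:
y = 7/4 (y = 7*((-4 + 0)/(5 + 3))² = 7*(-4/8)² = 7*(-4*⅛)² = 7*(-½)² = 7*(¼) = 7/4 ≈ 1.7500)
((y + 46) + 1) + 80*c(-8) = ((7/4 + 46) + 1) + 80*13 = (191/4 + 1) + 1040 = 195/4 + 1040 = 4355/4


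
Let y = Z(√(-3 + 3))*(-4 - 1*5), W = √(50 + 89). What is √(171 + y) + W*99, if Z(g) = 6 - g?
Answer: 3*√13 + 99*√139 ≈ 1178.0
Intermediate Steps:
W = √139 ≈ 11.790
y = -54 (y = (6 - √(-3 + 3))*(-4 - 1*5) = (6 - √0)*(-4 - 5) = (6 - 1*0)*(-9) = (6 + 0)*(-9) = 6*(-9) = -54)
√(171 + y) + W*99 = √(171 - 54) + √139*99 = √117 + 99*√139 = 3*√13 + 99*√139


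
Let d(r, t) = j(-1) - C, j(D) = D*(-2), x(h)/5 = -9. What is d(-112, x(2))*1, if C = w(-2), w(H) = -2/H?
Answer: 1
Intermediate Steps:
x(h) = -45 (x(h) = 5*(-9) = -45)
C = 1 (C = -2/(-2) = -2*(-½) = 1)
j(D) = -2*D
d(r, t) = 1 (d(r, t) = -2*(-1) - 1*1 = 2 - 1 = 1)
d(-112, x(2))*1 = 1*1 = 1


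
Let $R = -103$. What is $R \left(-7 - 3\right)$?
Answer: $1030$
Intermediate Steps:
$R \left(-7 - 3\right) = - 103 \left(-7 - 3\right) = \left(-103\right) \left(-10\right) = 1030$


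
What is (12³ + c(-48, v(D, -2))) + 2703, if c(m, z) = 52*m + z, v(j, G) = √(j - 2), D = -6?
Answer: 1935 + 2*I*√2 ≈ 1935.0 + 2.8284*I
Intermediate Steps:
v(j, G) = √(-2 + j)
c(m, z) = z + 52*m
(12³ + c(-48, v(D, -2))) + 2703 = (12³ + (√(-2 - 6) + 52*(-48))) + 2703 = (1728 + (√(-8) - 2496)) + 2703 = (1728 + (2*I*√2 - 2496)) + 2703 = (1728 + (-2496 + 2*I*√2)) + 2703 = (-768 + 2*I*√2) + 2703 = 1935 + 2*I*√2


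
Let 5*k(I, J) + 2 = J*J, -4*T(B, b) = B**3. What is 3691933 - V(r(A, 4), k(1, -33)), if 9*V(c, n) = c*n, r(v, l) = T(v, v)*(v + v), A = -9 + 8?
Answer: 332275057/90 ≈ 3.6919e+6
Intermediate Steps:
T(B, b) = -B**3/4
A = -1
k(I, J) = -2/5 + J**2/5 (k(I, J) = -2/5 + (J*J)/5 = -2/5 + J**2/5)
r(v, l) = -v**4/2 (r(v, l) = (-v**3/4)*(v + v) = (-v**3/4)*(2*v) = -v**4/2)
V(c, n) = c*n/9 (V(c, n) = (c*n)/9 = c*n/9)
3691933 - V(r(A, 4), k(1, -33)) = 3691933 - (-1/2*(-1)**4)*(-2/5 + (1/5)*(-33)**2)/9 = 3691933 - (-1/2*1)*(-2/5 + (1/5)*1089)/9 = 3691933 - (-1)*(-2/5 + 1089/5)/(9*2) = 3691933 - (-1)*1087/(9*2*5) = 3691933 - 1*(-1087/90) = 3691933 + 1087/90 = 332275057/90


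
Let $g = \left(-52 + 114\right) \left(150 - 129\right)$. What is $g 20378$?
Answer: $26532156$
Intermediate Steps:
$g = 1302$ ($g = 62 \cdot 21 = 1302$)
$g 20378 = 1302 \cdot 20378 = 26532156$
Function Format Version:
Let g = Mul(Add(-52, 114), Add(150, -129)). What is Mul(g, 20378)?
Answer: 26532156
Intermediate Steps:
g = 1302 (g = Mul(62, 21) = 1302)
Mul(g, 20378) = Mul(1302, 20378) = 26532156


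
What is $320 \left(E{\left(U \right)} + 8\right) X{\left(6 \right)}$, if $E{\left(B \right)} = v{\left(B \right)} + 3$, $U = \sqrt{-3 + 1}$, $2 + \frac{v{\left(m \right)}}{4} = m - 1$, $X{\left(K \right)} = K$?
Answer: $-1920 + 7680 i \sqrt{2} \approx -1920.0 + 10861.0 i$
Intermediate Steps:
$v{\left(m \right)} = -12 + 4 m$ ($v{\left(m \right)} = -8 + 4 \left(m - 1\right) = -8 + 4 \left(-1 + m\right) = -8 + \left(-4 + 4 m\right) = -12 + 4 m$)
$U = i \sqrt{2}$ ($U = \sqrt{-2} = i \sqrt{2} \approx 1.4142 i$)
$E{\left(B \right)} = -9 + 4 B$ ($E{\left(B \right)} = \left(-12 + 4 B\right) + 3 = -9 + 4 B$)
$320 \left(E{\left(U \right)} + 8\right) X{\left(6 \right)} = 320 \left(\left(-9 + 4 i \sqrt{2}\right) + 8\right) 6 = 320 \left(-1 + 4 i \sqrt{2}\right) 6 = 320 \left(-6 + 24 i \sqrt{2}\right) = -1920 + 7680 i \sqrt{2}$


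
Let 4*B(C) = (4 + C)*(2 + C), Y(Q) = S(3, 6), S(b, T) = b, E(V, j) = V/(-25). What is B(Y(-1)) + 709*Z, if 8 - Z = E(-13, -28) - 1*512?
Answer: 36832007/100 ≈ 3.6832e+5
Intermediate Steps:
E(V, j) = -V/25 (E(V, j) = V*(-1/25) = -V/25)
Y(Q) = 3
Z = 12987/25 (Z = 8 - (-1/25*(-13) - 1*512) = 8 - (13/25 - 512) = 8 - 1*(-12787/25) = 8 + 12787/25 = 12987/25 ≈ 519.48)
B(C) = (2 + C)*(4 + C)/4 (B(C) = ((4 + C)*(2 + C))/4 = ((2 + C)*(4 + C))/4 = (2 + C)*(4 + C)/4)
B(Y(-1)) + 709*Z = (2 + (¼)*3² + (3/2)*3) + 709*(12987/25) = (2 + (¼)*9 + 9/2) + 9207783/25 = (2 + 9/4 + 9/2) + 9207783/25 = 35/4 + 9207783/25 = 36832007/100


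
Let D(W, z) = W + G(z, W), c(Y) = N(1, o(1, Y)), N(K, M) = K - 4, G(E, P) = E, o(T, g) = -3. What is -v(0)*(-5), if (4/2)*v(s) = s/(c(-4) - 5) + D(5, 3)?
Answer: 20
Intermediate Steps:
N(K, M) = -4 + K
c(Y) = -3 (c(Y) = -4 + 1 = -3)
D(W, z) = W + z
v(s) = 4 - s/16 (v(s) = (s/(-3 - 5) + (5 + 3))/2 = (s/(-8) + 8)/2 = (-s/8 + 8)/2 = (8 - s/8)/2 = 4 - s/16)
-v(0)*(-5) = -(4 - 1/16*0)*(-5) = -(4 + 0)*(-5) = -1*4*(-5) = -4*(-5) = 20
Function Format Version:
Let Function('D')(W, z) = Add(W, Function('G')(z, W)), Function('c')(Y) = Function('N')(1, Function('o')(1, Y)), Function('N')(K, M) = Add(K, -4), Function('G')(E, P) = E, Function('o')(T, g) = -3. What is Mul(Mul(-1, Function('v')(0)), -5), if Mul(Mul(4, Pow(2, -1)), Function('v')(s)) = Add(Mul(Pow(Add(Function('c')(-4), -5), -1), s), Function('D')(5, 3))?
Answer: 20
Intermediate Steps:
Function('N')(K, M) = Add(-4, K)
Function('c')(Y) = -3 (Function('c')(Y) = Add(-4, 1) = -3)
Function('D')(W, z) = Add(W, z)
Function('v')(s) = Add(4, Mul(Rational(-1, 16), s)) (Function('v')(s) = Mul(Rational(1, 2), Add(Mul(Pow(Add(-3, -5), -1), s), Add(5, 3))) = Mul(Rational(1, 2), Add(Mul(Pow(-8, -1), s), 8)) = Mul(Rational(1, 2), Add(Mul(Rational(-1, 8), s), 8)) = Mul(Rational(1, 2), Add(8, Mul(Rational(-1, 8), s))) = Add(4, Mul(Rational(-1, 16), s)))
Mul(Mul(-1, Function('v')(0)), -5) = Mul(Mul(-1, Add(4, Mul(Rational(-1, 16), 0))), -5) = Mul(Mul(-1, Add(4, 0)), -5) = Mul(Mul(-1, 4), -5) = Mul(-4, -5) = 20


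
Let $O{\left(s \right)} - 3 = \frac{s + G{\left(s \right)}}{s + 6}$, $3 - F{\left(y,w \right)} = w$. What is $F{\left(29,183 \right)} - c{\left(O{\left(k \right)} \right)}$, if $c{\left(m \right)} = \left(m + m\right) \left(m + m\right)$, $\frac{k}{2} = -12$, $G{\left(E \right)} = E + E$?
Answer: $-376$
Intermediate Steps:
$G{\left(E \right)} = 2 E$
$F{\left(y,w \right)} = 3 - w$
$k = -24$ ($k = 2 \left(-12\right) = -24$)
$O{\left(s \right)} = 3 + \frac{3 s}{6 + s}$ ($O{\left(s \right)} = 3 + \frac{s + 2 s}{s + 6} = 3 + \frac{3 s}{6 + s}$)
$c{\left(m \right)} = 4 m^{2}$ ($c{\left(m \right)} = 2 m 2 m = 4 m^{2}$)
$F{\left(29,183 \right)} - c{\left(O{\left(k \right)} \right)} = \left(3 - 183\right) - 4 \left(\frac{6 \left(3 - 24\right)}{6 - 24}\right)^{2} = \left(3 - 183\right) - 4 \left(6 \frac{1}{-18} \left(-21\right)\right)^{2} = -180 - 4 \left(6 \left(- \frac{1}{18}\right) \left(-21\right)\right)^{2} = -180 - 4 \cdot 7^{2} = -180 - 4 \cdot 49 = -180 - 196 = -376$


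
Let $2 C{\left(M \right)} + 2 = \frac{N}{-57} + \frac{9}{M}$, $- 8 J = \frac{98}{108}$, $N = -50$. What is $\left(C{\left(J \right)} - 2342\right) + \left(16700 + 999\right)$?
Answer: $\frac{42779725}{2793} \approx 15317.0$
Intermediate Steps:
$J = - \frac{49}{432}$ ($J = - \frac{98 \cdot \frac{1}{108}}{8} = \left(- \frac{1}{8}\right) \frac{49}{54} = - \frac{49}{432} \approx -0.11343$)
$C{\left(M \right)} = - \frac{32}{57} + \frac{9}{2 M}$ ($C{\left(M \right)} = -1 + \frac{- \frac{50}{-57} + \frac{9}{M}}{2} = -1 + \frac{\left(-50\right) \left(- \frac{1}{57}\right) + \frac{9}{M}}{2} = -1 + \frac{\frac{50}{57} + \frac{9}{M}}{2} = -1 + \left(\frac{25}{57} + \frac{9}{2 M}\right) = - \frac{32}{57} + \frac{9}{2 M}$)
$\left(C{\left(J \right)} - 2342\right) + \left(16700 + 999\right) = \left(\frac{513 - - \frac{196}{27}}{114 \left(- \frac{49}{432}\right)} - 2342\right) + \left(16700 + 999\right) = \left(\frac{1}{114} \left(- \frac{432}{49}\right) \left(513 + \frac{196}{27}\right) - 2342\right) + 17699 = \left(\frac{1}{114} \left(- \frac{432}{49}\right) \frac{14047}{27} - 2342\right) + 17699 = \left(- \frac{112376}{2793} - 2342\right) + 17699 = - \frac{6653582}{2793} + 17699 = \frac{42779725}{2793}$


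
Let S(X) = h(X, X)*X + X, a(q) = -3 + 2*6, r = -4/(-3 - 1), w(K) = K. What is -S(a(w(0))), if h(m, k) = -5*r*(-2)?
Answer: -99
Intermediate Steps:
r = 1 (r = -4/(-4) = -4*(-1/4) = 1)
a(q) = 9 (a(q) = -3 + 12 = 9)
h(m, k) = 10 (h(m, k) = -5*1*(-2) = -5*(-2) = 10)
S(X) = 11*X (S(X) = 10*X + X = 11*X)
-S(a(w(0))) = -11*9 = -1*99 = -99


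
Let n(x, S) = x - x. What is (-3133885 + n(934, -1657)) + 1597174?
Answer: -1536711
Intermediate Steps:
n(x, S) = 0
(-3133885 + n(934, -1657)) + 1597174 = (-3133885 + 0) + 1597174 = -3133885 + 1597174 = -1536711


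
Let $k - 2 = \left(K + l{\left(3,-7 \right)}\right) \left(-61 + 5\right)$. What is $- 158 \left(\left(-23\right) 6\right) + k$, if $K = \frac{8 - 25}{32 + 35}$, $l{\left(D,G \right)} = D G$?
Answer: $\frac{1540746}{67} \approx 22996.0$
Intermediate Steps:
$K = - \frac{17}{67} \approx -0.25373$
$k = \frac{79878}{67}$ ($k = 2 + \left(- \frac{17}{67} + 3 \left(-7\right)\right) \left(-61 + 5\right) = 2 + \left(- \frac{17}{67} - 21\right) \left(-56\right) = 2 - - \frac{79744}{67} = 2 + \frac{79744}{67} = \frac{79878}{67} \approx 1192.2$)
$- 158 \left(\left(-23\right) 6\right) + k = - 158 \left(\left(-23\right) 6\right) + \frac{79878}{67} = \left(-158\right) \left(-138\right) + \frac{79878}{67} = 21804 + \frac{79878}{67} = \frac{1540746}{67}$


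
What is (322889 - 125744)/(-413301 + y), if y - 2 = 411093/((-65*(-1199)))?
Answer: -15364495575/32210046472 ≈ -0.47701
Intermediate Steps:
y = 566963/77935 (y = 2 + 411093/((-65*(-1199))) = 2 + 411093/77935 = 566963/77935 ≈ 7.2748)
(322889 - 125744)/(-413301 + y) = (322889 - 125744)/(-413301 + 566963/77935) = 197145/(-32210046472/77935) = 197145*(-77935/32210046472) = -15364495575/32210046472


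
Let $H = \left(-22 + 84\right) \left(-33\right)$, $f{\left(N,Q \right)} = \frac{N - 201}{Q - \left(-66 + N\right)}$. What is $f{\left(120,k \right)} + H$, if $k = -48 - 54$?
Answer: $- \frac{106365}{52} \approx -2045.5$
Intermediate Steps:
$k = -102$
$f{\left(N,Q \right)} = \frac{-201 + N}{66 + Q - N}$
$H = -2046$ ($H = 62 \left(-33\right) = -2046$)
$f{\left(120,k \right)} + H = \frac{-201 + 120}{66 - 102 - 120} - 2046 = \frac{1}{66 - 102 - 120} \left(-81\right) - 2046 = \frac{1}{-156} \left(-81\right) - 2046 = \left(- \frac{1}{156}\right) \left(-81\right) - 2046 = \frac{27}{52} - 2046 = - \frac{106365}{52}$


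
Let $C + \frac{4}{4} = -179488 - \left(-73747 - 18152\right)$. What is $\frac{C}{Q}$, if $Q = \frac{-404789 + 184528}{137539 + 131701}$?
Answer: $\frac{23582731600}{220261} \approx 1.0707 \cdot 10^{5}$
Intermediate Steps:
$C = -87590$ ($C = -1 - 87589 = -87590$)
$Q = - \frac{220261}{269240} \approx -0.81808$
$\frac{C}{Q} = - \frac{87590}{- \frac{220261}{269240}} = \left(-87590\right) \left(- \frac{269240}{220261}\right) = \frac{23582731600}{220261}$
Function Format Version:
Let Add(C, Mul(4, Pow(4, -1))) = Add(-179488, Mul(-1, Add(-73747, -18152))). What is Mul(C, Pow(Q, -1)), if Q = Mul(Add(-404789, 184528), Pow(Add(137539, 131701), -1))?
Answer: Rational(23582731600, 220261) ≈ 1.0707e+5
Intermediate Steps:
C = -87590 (C = Add(-1, Add(-179488, Mul(-1, Add(-73747, -18152)))) = Add(-1, Add(-179488, Mul(-1, -91899))) = Add(-1, Add(-179488, 91899)) = Add(-1, -87589) = -87590)
Q = Rational(-220261, 269240) (Q = Mul(-220261, Pow(269240, -1)) = Mul(-220261, Rational(1, 269240)) = Rational(-220261, 269240) ≈ -0.81808)
Mul(C, Pow(Q, -1)) = Mul(-87590, Pow(Rational(-220261, 269240), -1)) = Mul(-87590, Rational(-269240, 220261)) = Rational(23582731600, 220261)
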